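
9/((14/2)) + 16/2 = 65/7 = 9.29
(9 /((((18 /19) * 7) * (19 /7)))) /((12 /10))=5 /12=0.42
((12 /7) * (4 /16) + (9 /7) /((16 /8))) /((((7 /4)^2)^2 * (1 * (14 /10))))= 9600 /117649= 0.08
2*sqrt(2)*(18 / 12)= 3*sqrt(2)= 4.24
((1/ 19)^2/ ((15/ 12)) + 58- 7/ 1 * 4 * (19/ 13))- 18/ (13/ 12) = 0.46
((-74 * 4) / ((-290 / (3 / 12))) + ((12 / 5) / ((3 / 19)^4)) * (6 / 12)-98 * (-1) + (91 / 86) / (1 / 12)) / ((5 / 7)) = 2405892517 / 841725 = 2858.29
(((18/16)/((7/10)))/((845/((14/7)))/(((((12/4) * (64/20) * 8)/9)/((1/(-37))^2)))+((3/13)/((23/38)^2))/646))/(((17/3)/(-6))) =-162684512640/3550807099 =-45.82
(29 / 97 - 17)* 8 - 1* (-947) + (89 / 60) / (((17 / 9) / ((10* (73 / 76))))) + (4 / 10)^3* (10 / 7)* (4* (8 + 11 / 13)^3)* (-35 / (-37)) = 21605898099427 / 20374925272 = 1060.42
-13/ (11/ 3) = -39/ 11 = -3.55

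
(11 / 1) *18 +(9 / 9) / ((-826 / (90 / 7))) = 572373 / 2891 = 197.98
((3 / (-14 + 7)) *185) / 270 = -37 / 126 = -0.29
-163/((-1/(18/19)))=2934/19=154.42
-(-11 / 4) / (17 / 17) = 11 / 4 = 2.75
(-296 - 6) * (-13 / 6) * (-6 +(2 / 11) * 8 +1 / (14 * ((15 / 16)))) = -10133006 / 3465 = -2924.39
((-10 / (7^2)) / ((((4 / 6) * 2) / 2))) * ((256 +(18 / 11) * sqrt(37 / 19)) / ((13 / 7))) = -3840 / 91 - 270 * sqrt(703) / 19019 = -42.57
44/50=22/25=0.88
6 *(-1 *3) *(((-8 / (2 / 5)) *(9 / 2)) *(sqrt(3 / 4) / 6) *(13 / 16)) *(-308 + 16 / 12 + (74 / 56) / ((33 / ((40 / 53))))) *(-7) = 1098088875 *sqrt(3) / 4664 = 407792.82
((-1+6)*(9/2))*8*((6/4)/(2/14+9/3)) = 945/11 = 85.91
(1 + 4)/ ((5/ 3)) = 3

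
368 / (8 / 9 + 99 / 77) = 23184 / 137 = 169.23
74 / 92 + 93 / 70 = 1717 / 805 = 2.13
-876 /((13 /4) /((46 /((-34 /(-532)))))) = -42874944 /221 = -194004.27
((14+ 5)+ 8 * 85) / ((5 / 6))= 4194 / 5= 838.80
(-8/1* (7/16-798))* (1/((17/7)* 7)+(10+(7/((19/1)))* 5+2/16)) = 396548075/5168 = 76731.44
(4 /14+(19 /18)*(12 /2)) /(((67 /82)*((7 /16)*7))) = 182368 /68943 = 2.65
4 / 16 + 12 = 49 / 4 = 12.25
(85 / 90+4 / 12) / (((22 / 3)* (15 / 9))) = 23 / 220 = 0.10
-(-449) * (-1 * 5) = -2245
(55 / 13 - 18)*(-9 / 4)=1611 / 52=30.98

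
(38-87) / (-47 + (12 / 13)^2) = 1.06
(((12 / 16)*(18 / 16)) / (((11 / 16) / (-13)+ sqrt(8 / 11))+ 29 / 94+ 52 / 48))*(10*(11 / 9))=130643839755 / 10081545299 - 17740213920*sqrt(22) / 10081545299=4.71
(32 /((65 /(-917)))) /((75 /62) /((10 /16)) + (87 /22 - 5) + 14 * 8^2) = -20012608 /39759135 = -0.50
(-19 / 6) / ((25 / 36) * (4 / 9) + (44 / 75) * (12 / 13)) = -166725 / 44762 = -3.72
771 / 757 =1.02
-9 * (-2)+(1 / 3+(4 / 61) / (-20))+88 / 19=399188 / 17385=22.96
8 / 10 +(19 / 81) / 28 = 9167 / 11340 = 0.81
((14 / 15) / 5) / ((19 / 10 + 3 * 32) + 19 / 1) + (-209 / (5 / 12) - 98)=-1501994 / 2505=-599.60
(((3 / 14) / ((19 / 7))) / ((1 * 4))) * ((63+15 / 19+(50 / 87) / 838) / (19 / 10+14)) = 220907555 / 2789820996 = 0.08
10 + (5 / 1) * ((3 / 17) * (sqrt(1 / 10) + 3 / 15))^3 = 297 * sqrt(10) / 491300 + 144527 / 14450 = 10.00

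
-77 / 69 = -1.12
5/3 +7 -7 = 5/3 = 1.67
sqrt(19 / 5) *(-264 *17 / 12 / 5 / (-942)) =0.15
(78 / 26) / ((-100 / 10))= -3 / 10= -0.30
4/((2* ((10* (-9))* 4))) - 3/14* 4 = -1087/1260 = -0.86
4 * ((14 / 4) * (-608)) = -8512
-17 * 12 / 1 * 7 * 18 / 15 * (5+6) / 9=-10472 / 5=-2094.40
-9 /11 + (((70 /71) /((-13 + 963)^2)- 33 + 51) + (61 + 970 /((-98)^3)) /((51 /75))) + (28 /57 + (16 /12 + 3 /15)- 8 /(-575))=2119047574921907173 /19454249989828500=108.92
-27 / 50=-0.54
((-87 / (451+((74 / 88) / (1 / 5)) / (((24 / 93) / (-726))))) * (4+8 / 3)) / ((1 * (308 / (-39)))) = -6960 / 1078231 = -0.01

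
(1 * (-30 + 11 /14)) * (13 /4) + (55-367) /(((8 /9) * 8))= -3887 /28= -138.82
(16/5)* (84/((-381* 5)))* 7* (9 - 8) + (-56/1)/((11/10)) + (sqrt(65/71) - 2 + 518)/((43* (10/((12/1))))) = -1309576/34925 + 6* sqrt(4615)/15265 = -37.47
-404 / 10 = -40.40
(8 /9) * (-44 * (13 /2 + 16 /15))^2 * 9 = 199520288 /225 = 886756.84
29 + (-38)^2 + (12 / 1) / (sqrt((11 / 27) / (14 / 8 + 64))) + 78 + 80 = 18 * sqrt(8679) / 11 + 1631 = 1783.45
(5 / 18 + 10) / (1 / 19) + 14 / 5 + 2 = 18007 / 90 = 200.08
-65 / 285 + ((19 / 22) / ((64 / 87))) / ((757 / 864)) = 2110963 / 1898556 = 1.11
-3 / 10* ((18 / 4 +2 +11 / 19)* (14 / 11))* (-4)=11298 / 1045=10.81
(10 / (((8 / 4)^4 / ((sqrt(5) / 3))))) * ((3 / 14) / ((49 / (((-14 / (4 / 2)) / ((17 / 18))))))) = -45 * sqrt(5) / 6664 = -0.02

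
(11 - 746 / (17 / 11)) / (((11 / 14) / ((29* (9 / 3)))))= -887922 / 17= -52230.71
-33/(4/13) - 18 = -501/4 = -125.25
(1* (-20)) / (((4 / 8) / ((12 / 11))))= -480 / 11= -43.64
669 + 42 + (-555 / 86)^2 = 752.65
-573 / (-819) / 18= 191 / 4914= 0.04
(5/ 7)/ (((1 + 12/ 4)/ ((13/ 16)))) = 65/ 448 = 0.15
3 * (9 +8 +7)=72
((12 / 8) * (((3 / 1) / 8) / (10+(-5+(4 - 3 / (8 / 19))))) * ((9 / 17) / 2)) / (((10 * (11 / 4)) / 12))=162 / 4675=0.03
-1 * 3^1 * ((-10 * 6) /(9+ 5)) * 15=1350 /7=192.86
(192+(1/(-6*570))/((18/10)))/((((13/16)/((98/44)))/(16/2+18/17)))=4767.85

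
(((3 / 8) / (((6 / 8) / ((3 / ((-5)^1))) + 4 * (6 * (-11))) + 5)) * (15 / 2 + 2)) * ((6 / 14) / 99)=-19 / 320628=-0.00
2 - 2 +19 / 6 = 19 / 6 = 3.17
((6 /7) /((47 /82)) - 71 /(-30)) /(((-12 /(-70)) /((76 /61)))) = 724261 /25803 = 28.07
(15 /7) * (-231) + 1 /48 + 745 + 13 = 12625 /48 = 263.02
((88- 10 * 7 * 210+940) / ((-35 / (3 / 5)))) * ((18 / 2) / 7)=369144 / 1225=301.34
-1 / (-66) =1 / 66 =0.02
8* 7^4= 19208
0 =0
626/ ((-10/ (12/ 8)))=-93.90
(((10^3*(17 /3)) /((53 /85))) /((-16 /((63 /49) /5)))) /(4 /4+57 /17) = -33.55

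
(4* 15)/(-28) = -15/7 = -2.14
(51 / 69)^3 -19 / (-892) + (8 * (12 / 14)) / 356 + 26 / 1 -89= -422963494981 / 6761396572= -62.56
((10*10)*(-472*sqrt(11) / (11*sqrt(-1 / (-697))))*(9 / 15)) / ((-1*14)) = 14160*sqrt(7667) / 77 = 16102.20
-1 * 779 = -779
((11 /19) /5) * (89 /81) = 979 /7695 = 0.13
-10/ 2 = -5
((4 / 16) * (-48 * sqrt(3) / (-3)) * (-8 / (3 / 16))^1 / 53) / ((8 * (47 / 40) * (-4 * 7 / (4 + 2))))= 1280 * sqrt(3) / 17437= 0.13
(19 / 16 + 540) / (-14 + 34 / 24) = -25977 / 604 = -43.01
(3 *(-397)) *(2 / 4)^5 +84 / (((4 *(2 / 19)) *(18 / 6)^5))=-94343 / 2592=-36.40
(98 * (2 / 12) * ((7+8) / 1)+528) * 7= 5411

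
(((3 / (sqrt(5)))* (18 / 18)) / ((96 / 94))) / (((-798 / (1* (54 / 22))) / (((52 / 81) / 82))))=-611* sqrt(5) / 43187760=-0.00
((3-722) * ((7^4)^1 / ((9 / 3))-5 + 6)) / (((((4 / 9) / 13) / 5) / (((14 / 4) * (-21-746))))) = 452409147645 / 2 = 226204573822.50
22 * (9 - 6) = 66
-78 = -78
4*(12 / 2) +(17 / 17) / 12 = 289 / 12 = 24.08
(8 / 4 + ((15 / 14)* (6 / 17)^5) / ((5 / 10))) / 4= 9997319 / 19877998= 0.50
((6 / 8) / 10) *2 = 3 / 20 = 0.15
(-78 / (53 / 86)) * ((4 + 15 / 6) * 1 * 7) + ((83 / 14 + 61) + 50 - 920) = -4868875 / 742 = -6561.83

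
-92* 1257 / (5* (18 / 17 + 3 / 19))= -12451004 / 655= -19009.17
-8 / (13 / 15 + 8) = -120 / 133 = -0.90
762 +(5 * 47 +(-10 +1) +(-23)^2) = 1517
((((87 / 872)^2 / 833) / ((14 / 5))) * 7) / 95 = 7569 / 24069195136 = 0.00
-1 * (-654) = 654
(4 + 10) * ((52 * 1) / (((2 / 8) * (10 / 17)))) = 24752 / 5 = 4950.40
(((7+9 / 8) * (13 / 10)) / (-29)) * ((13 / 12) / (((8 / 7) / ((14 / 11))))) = -107653 / 244992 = -0.44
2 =2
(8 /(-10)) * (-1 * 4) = 16 /5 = 3.20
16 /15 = 1.07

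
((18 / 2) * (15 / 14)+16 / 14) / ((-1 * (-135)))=151 / 1890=0.08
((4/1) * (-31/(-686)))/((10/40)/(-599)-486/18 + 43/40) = -1485520/213062339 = -0.01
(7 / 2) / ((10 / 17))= 119 / 20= 5.95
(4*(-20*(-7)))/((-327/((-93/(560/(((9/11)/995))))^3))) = 195458751/44817729354983200000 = 0.00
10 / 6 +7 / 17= 106 / 51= 2.08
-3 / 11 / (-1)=3 / 11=0.27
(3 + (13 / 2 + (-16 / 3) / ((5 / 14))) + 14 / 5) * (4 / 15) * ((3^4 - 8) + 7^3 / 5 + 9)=-39658 / 375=-105.75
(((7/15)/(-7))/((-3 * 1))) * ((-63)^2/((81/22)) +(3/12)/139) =599369/25020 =23.96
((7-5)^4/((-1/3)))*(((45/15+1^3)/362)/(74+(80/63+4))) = -3024/451957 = -0.01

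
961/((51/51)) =961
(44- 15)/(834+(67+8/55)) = 1595/49563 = 0.03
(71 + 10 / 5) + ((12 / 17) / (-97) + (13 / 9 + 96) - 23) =2188115 / 14841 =147.44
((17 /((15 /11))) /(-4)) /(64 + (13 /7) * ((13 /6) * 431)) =-1309 /755270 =-0.00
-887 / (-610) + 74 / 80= 2.38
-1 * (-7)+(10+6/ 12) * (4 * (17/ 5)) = 749/ 5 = 149.80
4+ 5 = 9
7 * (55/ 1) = 385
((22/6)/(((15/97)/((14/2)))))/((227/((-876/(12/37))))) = -20173769/10215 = -1974.92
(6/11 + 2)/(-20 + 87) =28/737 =0.04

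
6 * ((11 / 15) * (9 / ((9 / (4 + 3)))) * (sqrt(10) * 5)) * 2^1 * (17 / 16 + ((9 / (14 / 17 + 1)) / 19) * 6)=1901977 * sqrt(10) / 2356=2552.88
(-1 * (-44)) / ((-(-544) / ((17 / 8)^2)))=187 / 512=0.37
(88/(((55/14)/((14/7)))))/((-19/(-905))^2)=36692320/361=101640.78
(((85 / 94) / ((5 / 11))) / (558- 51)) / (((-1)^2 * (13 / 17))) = 3179 / 619554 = 0.01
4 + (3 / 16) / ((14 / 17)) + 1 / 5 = 4959 / 1120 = 4.43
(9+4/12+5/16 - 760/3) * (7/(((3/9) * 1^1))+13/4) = -378203/64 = -5909.42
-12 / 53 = -0.23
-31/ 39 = -0.79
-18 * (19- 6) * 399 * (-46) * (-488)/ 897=-2336544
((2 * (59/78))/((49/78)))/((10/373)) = 22007/245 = 89.82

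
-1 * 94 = -94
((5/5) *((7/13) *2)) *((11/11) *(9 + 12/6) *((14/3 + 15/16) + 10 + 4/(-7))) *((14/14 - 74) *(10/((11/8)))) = -3687230/39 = -94544.36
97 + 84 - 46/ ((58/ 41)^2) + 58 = 363335/ 1682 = 216.01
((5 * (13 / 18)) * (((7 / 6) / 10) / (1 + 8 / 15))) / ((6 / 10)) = 2275 / 4968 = 0.46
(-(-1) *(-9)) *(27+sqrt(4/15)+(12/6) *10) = -423-6 *sqrt(15)/5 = -427.65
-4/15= -0.27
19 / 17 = 1.12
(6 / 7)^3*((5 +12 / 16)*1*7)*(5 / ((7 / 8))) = 49680 / 343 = 144.84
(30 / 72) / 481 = 5 / 5772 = 0.00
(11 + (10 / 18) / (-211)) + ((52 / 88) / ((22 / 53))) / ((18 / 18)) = 11416267 / 919116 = 12.42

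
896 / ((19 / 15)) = 707.37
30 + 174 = 204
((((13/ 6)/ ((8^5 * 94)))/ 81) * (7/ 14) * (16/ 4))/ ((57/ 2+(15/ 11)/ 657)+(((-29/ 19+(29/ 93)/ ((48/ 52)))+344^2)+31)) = 6148571/ 41912710357259501568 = 0.00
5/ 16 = 0.31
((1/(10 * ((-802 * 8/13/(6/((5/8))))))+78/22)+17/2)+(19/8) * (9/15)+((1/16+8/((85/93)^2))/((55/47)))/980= 13.48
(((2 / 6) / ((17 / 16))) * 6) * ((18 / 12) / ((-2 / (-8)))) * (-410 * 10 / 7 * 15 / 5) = -2361600 / 119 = -19845.38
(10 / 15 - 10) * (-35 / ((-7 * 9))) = -5.19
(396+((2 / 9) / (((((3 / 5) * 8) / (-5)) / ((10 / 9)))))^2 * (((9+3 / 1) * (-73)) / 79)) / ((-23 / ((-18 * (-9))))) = -1229244694 / 441531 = -2784.05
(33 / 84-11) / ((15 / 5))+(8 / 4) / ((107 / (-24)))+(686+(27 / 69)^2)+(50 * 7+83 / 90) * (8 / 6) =246067170389 / 213959340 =1150.07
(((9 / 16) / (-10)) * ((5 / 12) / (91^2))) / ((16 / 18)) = -27 / 8479744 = -0.00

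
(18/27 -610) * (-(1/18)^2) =457/243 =1.88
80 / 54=1.48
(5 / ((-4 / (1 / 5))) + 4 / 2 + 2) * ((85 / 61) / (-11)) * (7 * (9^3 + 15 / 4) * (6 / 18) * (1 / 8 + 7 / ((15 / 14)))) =-464470685 / 85888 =-5407.86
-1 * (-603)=603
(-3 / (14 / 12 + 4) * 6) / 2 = -54 / 31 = -1.74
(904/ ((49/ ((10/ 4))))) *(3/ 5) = 27.67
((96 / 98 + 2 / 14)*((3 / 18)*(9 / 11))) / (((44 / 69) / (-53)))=-54855 / 4312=-12.72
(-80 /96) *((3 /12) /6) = -5 /144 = -0.03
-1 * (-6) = 6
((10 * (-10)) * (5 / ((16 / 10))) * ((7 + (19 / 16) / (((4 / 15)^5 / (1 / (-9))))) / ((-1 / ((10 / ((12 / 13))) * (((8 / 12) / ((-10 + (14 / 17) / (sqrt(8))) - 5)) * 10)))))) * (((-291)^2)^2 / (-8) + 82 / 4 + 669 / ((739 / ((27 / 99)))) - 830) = -124949744331446.65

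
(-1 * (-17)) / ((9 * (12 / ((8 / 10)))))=17 / 135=0.13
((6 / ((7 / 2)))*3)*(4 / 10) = 72 / 35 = 2.06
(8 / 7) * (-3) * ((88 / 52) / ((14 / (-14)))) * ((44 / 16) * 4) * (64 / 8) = 46464 / 91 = 510.59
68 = 68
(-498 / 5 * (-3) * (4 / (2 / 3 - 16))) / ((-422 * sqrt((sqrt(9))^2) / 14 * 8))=0.11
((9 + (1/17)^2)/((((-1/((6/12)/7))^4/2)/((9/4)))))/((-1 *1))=-11709/11102224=-0.00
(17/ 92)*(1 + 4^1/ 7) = 187/ 644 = 0.29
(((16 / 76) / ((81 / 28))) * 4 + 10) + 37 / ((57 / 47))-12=44323 / 1539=28.80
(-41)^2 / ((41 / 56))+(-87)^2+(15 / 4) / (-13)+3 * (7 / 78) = 512979 / 52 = 9864.98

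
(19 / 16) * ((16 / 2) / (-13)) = -19 / 26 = -0.73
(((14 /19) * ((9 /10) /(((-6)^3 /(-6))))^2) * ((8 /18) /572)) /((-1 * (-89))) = 7 /1741053600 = 0.00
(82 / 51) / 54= 41 / 1377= 0.03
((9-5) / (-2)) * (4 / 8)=-1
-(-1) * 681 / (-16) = -681 / 16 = -42.56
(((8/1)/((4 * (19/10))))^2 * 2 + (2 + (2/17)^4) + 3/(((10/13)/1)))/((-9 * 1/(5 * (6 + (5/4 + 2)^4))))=-73651558705283/138936181248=-530.11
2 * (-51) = -102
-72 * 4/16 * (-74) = 1332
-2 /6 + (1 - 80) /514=-751 /1542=-0.49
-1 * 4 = -4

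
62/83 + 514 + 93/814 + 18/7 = 244711501/472934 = 517.43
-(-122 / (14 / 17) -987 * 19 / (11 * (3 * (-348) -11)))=11903114 / 81235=146.53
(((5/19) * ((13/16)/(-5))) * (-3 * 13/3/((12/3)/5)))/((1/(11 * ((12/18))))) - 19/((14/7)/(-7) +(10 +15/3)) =714793/187872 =3.80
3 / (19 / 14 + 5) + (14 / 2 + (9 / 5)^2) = 23834 / 2225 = 10.71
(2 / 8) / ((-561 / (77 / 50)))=-7 / 10200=-0.00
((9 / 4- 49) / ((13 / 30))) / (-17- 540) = 2805 / 14482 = 0.19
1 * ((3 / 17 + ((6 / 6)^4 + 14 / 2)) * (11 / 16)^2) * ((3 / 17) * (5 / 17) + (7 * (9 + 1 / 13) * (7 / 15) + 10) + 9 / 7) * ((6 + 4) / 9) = 135977460707 / 772559424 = 176.01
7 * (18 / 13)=126 / 13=9.69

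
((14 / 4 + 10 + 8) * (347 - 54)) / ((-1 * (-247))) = 12599 / 494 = 25.50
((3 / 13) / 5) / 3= 0.02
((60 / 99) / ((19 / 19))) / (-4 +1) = -20 / 99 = -0.20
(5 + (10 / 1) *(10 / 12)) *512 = 20480 / 3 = 6826.67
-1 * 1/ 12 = -0.08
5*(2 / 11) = 10 / 11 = 0.91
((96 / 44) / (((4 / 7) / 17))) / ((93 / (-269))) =-64022 / 341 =-187.75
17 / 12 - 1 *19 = -211 / 12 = -17.58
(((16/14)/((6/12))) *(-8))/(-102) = 64/357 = 0.18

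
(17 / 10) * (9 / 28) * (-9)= -1377 / 280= -4.92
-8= -8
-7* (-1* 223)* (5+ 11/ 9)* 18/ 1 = 174832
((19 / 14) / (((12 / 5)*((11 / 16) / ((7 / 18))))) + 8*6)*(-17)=-243967 / 297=-821.44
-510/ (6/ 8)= -680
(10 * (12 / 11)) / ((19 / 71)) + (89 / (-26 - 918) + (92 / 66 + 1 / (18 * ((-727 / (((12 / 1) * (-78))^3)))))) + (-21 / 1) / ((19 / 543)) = 26724488160995 / 430302576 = 62106.27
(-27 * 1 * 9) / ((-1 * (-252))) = -27 / 28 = -0.96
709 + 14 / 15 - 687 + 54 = 1154 / 15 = 76.93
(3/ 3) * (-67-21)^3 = -681472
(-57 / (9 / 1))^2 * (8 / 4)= 722 / 9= 80.22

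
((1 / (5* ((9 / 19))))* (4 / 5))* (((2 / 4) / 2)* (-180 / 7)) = -76 / 35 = -2.17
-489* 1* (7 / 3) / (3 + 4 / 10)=-5705 / 17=-335.59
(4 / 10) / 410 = 1 / 1025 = 0.00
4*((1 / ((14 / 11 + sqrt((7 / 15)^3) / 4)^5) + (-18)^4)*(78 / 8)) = 31723651547719798503496172502601192464 / 7748671157409966130239722159351 - 2842045509866556729724560000000*sqrt(105) / 7748671157409966130239722159351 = 4094072.62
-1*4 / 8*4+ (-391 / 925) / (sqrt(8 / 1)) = -2-391*sqrt(2) / 3700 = -2.15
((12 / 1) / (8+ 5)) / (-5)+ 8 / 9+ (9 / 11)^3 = 1.25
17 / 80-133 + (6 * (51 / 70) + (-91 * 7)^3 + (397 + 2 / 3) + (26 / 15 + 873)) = -144745277049 / 560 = -258473709.02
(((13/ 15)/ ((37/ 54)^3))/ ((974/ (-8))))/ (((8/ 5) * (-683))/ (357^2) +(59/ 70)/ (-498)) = 115488272285568/ 53581855385309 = 2.16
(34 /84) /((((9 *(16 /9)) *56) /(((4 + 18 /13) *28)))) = 85 /1248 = 0.07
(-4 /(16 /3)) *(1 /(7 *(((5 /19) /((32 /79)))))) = -456 /2765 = -0.16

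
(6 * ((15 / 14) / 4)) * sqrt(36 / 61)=1.23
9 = 9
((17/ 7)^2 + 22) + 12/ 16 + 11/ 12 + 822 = 125180/ 147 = 851.56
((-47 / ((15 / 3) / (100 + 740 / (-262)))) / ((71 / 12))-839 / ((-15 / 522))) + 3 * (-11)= 1349101401 / 46505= 29009.81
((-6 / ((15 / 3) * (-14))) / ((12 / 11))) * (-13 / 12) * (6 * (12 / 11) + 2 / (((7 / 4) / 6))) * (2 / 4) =-559 / 980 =-0.57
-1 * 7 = -7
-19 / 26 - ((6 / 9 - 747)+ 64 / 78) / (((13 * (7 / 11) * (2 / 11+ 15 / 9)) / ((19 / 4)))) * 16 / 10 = 53369271 / 144326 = 369.78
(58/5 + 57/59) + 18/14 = 28604/2065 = 13.85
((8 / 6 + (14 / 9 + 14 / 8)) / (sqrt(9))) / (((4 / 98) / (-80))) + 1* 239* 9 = -879.74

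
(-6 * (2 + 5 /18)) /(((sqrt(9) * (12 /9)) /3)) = -41 /4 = -10.25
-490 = -490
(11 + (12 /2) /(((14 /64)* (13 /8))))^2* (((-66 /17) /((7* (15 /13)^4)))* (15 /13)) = -1840801534 /6559875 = -280.62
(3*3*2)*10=180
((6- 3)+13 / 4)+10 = 65 / 4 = 16.25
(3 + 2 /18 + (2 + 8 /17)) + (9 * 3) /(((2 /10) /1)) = 21509 /153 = 140.58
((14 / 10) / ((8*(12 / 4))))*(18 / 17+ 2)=91 / 510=0.18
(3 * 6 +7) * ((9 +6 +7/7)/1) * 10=4000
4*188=752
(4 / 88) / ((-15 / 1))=-1 / 330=-0.00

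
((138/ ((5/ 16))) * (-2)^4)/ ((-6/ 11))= -64768/ 5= -12953.60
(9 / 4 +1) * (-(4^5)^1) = -3328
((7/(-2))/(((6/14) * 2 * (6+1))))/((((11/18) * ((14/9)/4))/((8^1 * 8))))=-1728/11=-157.09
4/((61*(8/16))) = 8/61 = 0.13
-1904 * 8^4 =-7798784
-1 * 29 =-29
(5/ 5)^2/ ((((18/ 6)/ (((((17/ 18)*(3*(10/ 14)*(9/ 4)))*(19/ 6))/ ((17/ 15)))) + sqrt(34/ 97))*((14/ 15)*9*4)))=-230375/ 9681723 + 1128125*sqrt(3298)/ 1084352976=0.04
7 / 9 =0.78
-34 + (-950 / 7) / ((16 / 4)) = -951 / 14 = -67.93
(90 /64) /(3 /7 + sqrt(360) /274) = 656915 /194976-33565*sqrt(10) /194976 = 2.82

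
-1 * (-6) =6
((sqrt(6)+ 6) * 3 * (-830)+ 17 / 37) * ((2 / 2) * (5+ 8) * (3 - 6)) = 820512.03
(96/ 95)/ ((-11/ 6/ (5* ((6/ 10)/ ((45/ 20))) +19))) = -11712/ 1045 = -11.21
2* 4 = 8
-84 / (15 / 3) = -84 / 5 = -16.80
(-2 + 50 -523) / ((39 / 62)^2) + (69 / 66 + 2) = -40067893 / 33462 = -1197.41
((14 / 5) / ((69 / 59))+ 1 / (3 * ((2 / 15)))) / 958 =3377 / 661020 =0.01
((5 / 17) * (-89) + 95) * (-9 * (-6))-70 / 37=2336470 / 629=3714.58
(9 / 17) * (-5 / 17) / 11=-45 / 3179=-0.01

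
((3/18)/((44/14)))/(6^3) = 7/28512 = 0.00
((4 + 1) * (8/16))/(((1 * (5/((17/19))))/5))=85/38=2.24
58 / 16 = 29 / 8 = 3.62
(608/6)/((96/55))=1045/18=58.06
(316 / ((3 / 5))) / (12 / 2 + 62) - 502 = -494.25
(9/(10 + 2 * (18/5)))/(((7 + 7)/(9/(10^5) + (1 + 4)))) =4500081/24080000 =0.19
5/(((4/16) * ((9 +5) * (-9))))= -10/63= -0.16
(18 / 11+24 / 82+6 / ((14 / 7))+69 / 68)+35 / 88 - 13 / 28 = 2523385 / 429352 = 5.88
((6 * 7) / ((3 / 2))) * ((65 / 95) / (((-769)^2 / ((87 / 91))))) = 348 / 11235859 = 0.00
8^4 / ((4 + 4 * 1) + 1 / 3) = 12288 / 25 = 491.52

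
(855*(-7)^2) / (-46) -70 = -45115 / 46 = -980.76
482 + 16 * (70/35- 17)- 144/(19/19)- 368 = -270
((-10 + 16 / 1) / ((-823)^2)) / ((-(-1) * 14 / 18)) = 54 / 4741303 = 0.00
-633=-633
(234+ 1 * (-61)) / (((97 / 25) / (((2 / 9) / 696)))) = 4325 / 303804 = 0.01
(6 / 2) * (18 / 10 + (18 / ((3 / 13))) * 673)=787437 / 5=157487.40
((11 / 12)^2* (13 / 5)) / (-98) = -1573 / 70560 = -0.02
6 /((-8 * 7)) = -3 /28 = -0.11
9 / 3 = 3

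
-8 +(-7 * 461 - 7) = -3242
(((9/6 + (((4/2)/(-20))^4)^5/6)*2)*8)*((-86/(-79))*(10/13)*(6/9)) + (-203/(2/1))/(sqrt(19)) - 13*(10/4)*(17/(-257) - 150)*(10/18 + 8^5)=118636828422141406250000000011051/742328437500000000000000 - 203*sqrt(19)/38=159817144.47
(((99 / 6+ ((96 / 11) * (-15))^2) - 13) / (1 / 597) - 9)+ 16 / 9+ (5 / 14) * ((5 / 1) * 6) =10232995.47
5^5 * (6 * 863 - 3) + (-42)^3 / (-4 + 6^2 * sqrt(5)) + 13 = 3266712115 / 202 - 83349 * sqrt(5) / 202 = 16170919.51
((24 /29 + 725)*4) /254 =42098 /3683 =11.43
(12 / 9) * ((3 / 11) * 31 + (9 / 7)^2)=13.48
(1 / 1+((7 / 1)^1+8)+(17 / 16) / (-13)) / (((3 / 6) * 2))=3311 / 208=15.92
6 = 6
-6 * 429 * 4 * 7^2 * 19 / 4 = -2396394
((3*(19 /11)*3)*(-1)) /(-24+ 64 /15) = 0.79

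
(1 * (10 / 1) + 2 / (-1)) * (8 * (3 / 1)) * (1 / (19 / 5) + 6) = 22848 / 19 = 1202.53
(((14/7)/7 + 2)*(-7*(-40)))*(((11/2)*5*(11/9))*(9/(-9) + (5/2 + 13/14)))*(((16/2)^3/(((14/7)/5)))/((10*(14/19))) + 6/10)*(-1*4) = -16063688960/441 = -36425598.55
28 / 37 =0.76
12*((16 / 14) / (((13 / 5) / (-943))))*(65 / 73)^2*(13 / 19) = -1912404000 / 708757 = -2698.25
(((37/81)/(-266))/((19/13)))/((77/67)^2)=-2159209/2427178446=-0.00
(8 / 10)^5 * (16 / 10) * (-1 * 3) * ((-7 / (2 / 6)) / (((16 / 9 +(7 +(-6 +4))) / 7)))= 34.11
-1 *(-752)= 752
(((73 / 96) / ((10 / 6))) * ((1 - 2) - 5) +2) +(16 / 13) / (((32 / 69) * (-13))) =-12731 / 13520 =-0.94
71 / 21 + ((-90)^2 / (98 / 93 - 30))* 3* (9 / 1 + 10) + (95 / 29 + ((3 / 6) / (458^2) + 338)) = -2683328657711719 / 171946487496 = -15605.60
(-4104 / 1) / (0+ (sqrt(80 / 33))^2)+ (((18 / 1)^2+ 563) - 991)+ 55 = -1741.90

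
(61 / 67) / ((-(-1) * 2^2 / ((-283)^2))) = 4885429 / 268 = 18229.21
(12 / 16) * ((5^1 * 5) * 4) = 75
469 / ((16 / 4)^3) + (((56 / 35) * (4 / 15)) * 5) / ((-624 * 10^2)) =6859093 / 936000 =7.33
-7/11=-0.64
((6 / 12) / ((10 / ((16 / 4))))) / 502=1 / 2510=0.00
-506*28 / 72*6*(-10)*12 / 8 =17710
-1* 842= -842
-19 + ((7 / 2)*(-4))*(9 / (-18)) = -12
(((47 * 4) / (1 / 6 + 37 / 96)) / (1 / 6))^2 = 11726290944 / 2809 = 4174542.88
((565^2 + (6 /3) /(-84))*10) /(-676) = -4722.26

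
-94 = -94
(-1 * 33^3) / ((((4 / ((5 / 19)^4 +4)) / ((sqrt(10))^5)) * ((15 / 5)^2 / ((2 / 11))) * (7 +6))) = -9472648350 * sqrt(10) / 1694173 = -17681.28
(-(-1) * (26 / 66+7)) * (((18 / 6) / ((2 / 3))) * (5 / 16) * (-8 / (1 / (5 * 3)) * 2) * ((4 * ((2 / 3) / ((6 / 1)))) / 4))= -3050 / 11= -277.27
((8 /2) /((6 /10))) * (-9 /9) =-6.67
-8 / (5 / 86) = -688 / 5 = -137.60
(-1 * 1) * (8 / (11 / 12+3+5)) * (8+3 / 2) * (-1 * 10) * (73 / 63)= 221920 / 2247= 98.76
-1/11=-0.09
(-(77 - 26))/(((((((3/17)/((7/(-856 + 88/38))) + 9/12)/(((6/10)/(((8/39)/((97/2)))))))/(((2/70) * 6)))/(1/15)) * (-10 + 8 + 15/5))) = 20772453/5218250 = 3.98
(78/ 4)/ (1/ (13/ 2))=507/ 4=126.75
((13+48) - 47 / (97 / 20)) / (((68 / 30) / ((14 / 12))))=174195 / 6596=26.41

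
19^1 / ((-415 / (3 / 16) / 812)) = -11571 / 1660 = -6.97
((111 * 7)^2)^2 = 364488705441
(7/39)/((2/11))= 77/78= 0.99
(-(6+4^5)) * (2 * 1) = -2060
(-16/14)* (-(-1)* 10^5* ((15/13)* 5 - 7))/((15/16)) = 40960000/273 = 150036.63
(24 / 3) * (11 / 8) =11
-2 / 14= -0.14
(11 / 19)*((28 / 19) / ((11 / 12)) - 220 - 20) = -49824 / 361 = -138.02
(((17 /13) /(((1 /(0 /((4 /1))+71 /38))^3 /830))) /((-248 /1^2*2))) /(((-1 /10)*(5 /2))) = 2525062105 /44226832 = 57.09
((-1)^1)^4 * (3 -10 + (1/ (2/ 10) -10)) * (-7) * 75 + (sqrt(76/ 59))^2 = 371776/ 59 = 6301.29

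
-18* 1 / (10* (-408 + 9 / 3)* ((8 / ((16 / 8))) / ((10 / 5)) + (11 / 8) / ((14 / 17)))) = 112 / 92475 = 0.00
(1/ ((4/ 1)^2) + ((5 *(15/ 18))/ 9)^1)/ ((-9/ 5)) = -1135/ 3888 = -0.29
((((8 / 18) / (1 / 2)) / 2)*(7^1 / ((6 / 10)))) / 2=70 / 27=2.59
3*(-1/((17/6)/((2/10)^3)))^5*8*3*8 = -4478976/43330596923828125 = -0.00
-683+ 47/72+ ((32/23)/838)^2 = -4562697120769/6686767368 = -682.35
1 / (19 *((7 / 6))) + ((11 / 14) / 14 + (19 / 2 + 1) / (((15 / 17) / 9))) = 1996087 / 18620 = 107.20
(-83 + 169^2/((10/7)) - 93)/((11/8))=792668/55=14412.15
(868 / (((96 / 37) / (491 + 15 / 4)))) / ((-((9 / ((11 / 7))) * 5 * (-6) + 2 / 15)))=873916505 / 906496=964.06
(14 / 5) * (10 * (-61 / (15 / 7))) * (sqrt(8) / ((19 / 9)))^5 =-30122233344 * sqrt(2) / 12380495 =-3440.84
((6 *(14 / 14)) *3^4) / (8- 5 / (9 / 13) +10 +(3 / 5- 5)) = 21870 / 287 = 76.20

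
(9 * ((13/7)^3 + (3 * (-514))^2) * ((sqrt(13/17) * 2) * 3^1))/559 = 200862.60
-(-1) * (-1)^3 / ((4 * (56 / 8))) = -1 / 28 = -0.04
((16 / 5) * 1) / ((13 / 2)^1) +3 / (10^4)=64039 / 130000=0.49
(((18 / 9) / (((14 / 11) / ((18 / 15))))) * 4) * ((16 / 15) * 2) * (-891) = -2509056 / 175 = -14337.46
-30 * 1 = -30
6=6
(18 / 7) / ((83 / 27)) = 486 / 581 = 0.84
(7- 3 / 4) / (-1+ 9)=25 / 32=0.78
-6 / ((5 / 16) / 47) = -902.40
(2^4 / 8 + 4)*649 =3894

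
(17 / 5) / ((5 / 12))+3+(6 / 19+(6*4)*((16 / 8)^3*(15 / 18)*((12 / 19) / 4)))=17451 / 475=36.74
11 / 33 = 1 / 3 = 0.33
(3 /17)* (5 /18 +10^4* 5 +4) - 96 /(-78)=11702633 /1326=8825.52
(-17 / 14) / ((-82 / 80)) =340 / 287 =1.18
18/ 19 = 0.95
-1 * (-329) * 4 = 1316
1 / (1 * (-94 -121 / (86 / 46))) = -43 / 6825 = -0.01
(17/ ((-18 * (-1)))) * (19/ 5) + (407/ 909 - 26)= -22183/ 1010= -21.96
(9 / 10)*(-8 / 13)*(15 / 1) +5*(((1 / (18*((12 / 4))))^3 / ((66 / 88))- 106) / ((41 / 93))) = -25398862453 / 20982078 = -1210.50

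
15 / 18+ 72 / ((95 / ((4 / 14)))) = 4189 / 3990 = 1.05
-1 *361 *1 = -361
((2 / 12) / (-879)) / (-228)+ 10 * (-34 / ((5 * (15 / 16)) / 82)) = -35759913979 / 6012360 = -5947.73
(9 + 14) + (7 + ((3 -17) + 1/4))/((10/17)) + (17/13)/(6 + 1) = 42631/3640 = 11.71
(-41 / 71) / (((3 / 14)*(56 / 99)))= -1353 / 284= -4.76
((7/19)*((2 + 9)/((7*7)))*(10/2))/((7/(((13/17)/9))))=715/142443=0.01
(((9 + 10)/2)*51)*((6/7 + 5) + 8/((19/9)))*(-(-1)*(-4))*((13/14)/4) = -850629/196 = -4339.94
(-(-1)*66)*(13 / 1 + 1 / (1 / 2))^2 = 14850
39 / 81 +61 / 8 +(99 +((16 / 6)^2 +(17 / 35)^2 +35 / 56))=15224887 / 132300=115.08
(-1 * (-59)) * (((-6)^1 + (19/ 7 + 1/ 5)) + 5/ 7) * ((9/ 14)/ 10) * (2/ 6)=-14691/ 4900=-3.00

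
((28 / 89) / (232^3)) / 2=7 / 555678976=0.00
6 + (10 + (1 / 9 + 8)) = 217 / 9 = 24.11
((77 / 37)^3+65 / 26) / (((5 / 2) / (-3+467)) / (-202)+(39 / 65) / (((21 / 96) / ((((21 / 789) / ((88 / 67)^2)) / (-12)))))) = -17394113198188320 / 5368297280419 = -3240.15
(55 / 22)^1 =5 / 2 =2.50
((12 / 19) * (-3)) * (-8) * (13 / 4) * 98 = 91728 / 19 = 4827.79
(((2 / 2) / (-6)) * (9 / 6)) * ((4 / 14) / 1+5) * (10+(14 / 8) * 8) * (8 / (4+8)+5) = -179.71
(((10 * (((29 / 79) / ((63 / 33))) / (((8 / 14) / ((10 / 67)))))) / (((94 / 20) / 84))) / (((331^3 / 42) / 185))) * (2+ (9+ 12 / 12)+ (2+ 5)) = 329657790000 / 9021603444761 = 0.04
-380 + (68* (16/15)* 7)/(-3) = -24716/45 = -549.24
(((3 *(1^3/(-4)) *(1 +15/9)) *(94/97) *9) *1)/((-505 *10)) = 846/244925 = 0.00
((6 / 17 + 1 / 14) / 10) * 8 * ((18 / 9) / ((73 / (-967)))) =-8.99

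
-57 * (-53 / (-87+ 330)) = 1007 / 81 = 12.43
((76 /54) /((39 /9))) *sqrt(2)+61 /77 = 38 *sqrt(2) /117+61 /77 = 1.25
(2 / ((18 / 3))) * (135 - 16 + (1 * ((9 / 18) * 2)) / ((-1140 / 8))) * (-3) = -33913 / 285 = -118.99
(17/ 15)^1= 17/ 15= 1.13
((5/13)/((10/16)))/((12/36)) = 24/13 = 1.85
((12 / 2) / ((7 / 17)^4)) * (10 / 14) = 2505630 / 16807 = 149.08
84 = 84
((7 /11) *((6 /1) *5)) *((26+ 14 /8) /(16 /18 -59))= -104895 /11506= -9.12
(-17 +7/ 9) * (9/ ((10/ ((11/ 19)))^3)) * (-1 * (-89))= -2.52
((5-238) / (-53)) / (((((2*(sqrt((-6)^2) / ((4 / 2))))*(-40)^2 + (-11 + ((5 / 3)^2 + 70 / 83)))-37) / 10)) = 1740510 / 378316597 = 0.00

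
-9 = -9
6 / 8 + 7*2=59 / 4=14.75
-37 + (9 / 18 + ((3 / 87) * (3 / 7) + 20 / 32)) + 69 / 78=-738405 / 21112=-34.98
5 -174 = -169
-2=-2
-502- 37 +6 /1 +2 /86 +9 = -22531 /43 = -523.98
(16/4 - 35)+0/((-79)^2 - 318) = -31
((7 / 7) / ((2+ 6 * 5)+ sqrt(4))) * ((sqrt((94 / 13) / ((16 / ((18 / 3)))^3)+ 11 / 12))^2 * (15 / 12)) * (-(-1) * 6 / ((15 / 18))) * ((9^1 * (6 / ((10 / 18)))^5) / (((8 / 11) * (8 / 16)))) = 55226403286461 / 44200000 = 1249466.14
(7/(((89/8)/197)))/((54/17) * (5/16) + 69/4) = 1500352/220809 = 6.79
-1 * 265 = -265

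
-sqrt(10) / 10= -0.32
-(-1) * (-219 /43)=-219 /43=-5.09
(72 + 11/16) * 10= 5815/8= 726.88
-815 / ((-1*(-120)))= -163 / 24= -6.79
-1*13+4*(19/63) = -743/63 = -11.79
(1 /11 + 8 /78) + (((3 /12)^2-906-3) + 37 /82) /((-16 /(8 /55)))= 8.45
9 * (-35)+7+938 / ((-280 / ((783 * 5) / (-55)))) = -15299 / 220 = -69.54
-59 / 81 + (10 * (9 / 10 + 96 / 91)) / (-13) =-213896 / 95823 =-2.23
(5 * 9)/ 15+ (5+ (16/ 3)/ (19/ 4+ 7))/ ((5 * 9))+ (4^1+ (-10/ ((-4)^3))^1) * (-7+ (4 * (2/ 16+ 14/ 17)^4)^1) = -12.52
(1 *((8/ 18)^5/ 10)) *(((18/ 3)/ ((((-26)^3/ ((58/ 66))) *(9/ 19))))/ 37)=-70528/ 2376016909695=-0.00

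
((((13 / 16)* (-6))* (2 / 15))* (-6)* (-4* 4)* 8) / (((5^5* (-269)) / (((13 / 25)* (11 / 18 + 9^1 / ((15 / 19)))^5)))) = 498936378071617538 / 6463289794921875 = 77.20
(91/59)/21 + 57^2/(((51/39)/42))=313990079/3009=104350.31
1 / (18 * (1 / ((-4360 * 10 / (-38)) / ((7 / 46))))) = 501400 / 1197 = 418.88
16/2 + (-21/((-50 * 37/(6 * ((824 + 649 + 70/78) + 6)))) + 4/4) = 1320261/12025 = 109.79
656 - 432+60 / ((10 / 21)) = 350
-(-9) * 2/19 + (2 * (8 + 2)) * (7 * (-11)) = -29242/19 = -1539.05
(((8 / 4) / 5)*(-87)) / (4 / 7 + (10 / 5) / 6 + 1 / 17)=-36.12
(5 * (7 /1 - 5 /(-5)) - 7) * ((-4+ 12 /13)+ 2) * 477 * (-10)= 2203740 /13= 169518.46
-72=-72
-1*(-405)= 405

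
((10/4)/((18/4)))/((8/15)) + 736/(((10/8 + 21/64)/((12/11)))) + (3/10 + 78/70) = 511.23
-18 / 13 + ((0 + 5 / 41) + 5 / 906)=-607073 / 482898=-1.26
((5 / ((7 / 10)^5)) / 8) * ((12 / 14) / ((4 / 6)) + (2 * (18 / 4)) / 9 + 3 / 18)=3218750 / 352947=9.12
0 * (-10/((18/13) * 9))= 0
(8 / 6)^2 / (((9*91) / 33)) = 176 / 2457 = 0.07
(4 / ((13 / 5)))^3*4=32000 / 2197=14.57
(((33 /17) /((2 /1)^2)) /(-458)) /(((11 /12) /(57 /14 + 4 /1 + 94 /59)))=-71847 /6431236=-0.01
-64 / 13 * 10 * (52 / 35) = -512 / 7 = -73.14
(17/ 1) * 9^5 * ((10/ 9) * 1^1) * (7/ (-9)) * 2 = -1735020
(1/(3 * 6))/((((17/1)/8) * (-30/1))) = -2/2295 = -0.00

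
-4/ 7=-0.57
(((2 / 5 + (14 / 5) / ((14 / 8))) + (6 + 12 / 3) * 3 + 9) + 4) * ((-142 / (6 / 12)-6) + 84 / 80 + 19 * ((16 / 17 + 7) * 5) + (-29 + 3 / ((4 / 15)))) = 684999 / 34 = 20147.03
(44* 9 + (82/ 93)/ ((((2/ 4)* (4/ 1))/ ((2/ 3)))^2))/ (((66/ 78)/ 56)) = 241356752/ 9207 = 26214.48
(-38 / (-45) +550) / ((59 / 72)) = 198304 / 295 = 672.22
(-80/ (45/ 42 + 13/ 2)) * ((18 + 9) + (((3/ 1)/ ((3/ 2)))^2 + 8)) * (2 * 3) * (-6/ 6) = 131040/ 53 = 2472.45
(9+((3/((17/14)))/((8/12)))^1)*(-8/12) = -144/17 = -8.47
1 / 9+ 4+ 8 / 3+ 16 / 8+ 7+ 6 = 196 / 9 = 21.78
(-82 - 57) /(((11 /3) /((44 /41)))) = -1668 /41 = -40.68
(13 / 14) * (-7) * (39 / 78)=-13 / 4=-3.25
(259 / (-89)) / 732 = -259 / 65148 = -0.00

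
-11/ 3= -3.67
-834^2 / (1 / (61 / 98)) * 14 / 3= -2020424.57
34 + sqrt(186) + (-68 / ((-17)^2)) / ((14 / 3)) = sqrt(186) + 4040 / 119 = 47.59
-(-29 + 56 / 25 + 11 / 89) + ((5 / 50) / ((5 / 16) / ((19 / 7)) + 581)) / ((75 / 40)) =31409725106 / 1179198825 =26.64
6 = 6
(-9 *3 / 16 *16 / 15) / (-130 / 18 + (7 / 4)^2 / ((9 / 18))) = 648 / 395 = 1.64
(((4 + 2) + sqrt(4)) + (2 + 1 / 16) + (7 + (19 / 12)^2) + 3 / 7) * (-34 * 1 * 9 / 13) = -171343 / 364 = -470.72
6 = 6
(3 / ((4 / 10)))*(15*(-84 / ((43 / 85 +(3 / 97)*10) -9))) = 38957625 / 33742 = 1154.57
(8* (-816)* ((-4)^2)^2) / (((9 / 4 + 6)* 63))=-2228224 / 693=-3215.33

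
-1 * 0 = 0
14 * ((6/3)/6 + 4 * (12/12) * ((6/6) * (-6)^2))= 6062/3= 2020.67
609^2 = 370881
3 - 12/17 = 39/17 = 2.29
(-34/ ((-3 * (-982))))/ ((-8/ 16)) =34/ 1473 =0.02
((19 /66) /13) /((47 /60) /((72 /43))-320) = -13680 /197394197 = -0.00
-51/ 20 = -2.55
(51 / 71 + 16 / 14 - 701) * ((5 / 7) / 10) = -173736 / 3479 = -49.94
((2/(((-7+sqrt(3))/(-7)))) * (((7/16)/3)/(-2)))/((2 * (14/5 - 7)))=0.02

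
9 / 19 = 0.47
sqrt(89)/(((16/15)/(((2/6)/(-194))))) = -5 * sqrt(89)/3104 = -0.02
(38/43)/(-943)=-38/40549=-0.00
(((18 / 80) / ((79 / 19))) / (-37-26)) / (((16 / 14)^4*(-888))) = 6517 / 11493703680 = 0.00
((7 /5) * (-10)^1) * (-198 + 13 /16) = 22085 /8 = 2760.62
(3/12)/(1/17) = 17/4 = 4.25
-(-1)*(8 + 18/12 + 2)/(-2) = -23/4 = -5.75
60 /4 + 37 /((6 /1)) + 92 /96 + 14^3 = 22129 /8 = 2766.12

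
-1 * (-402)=402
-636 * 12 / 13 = -7632 / 13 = -587.08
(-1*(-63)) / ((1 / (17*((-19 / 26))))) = -20349 / 26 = -782.65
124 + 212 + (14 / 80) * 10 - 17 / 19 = 336.86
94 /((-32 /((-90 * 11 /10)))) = 4653 /16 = 290.81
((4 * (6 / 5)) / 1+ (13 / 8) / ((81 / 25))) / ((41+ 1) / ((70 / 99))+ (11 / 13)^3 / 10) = 37737869 / 423257076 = 0.09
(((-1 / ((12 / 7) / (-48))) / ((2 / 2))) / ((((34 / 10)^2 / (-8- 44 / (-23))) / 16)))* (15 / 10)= -353.84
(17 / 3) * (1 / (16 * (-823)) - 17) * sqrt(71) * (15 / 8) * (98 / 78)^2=-2402.55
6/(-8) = -3/4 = -0.75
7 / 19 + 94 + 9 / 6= 3643 / 38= 95.87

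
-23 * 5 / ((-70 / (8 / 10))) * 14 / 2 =9.20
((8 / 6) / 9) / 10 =2 / 135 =0.01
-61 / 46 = -1.33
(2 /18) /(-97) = -1 /873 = -0.00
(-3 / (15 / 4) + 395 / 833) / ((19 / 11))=-14927 / 79135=-0.19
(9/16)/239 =9/3824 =0.00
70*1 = 70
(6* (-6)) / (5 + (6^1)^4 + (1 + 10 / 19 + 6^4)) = -171 / 12343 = -0.01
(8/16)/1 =1/2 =0.50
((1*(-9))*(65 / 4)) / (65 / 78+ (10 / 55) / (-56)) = -10395 / 59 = -176.19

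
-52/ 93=-0.56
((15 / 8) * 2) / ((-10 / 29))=-87 / 8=-10.88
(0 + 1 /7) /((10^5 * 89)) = 1 /62300000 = 0.00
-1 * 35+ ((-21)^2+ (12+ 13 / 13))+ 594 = 1013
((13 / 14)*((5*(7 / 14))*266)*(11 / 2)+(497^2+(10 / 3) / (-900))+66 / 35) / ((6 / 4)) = 946538959 / 5670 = 166938.09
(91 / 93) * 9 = 273 / 31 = 8.81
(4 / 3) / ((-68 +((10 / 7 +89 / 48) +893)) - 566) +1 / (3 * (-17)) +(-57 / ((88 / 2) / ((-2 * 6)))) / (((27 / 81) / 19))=43806949250 / 49439247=886.08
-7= -7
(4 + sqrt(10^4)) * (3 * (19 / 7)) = 5928 / 7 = 846.86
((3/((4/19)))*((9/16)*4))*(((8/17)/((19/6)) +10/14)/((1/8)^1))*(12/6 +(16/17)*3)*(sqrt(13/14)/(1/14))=2159757*sqrt(182)/2023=14402.73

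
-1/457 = -0.00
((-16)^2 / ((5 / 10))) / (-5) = -512 / 5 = -102.40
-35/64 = -0.55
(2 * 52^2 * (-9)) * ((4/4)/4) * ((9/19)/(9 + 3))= -9126/19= -480.32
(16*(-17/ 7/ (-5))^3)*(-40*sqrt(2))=-628864*sqrt(2)/ 8575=-103.71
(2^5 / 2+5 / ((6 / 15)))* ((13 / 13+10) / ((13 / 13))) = 627 / 2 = 313.50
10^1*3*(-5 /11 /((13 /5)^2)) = -3750 /1859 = -2.02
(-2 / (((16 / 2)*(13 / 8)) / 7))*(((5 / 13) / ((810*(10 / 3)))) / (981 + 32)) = -7 / 46223190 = -0.00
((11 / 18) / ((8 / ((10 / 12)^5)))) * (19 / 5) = 130625 / 1119744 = 0.12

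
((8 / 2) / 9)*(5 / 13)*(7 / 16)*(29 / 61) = 0.04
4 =4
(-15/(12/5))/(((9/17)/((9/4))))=-26.56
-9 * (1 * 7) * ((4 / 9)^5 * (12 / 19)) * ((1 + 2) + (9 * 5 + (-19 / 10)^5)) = -2082215296 / 129853125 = -16.04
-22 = -22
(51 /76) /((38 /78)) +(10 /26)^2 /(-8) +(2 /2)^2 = 1151329 /488072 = 2.36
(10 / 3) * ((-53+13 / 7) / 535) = -716 / 2247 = -0.32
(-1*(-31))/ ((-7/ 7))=-31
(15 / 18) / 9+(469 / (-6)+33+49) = 106 / 27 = 3.93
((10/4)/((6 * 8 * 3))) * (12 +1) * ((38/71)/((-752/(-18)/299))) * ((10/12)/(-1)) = -0.72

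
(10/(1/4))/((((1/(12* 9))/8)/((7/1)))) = 241920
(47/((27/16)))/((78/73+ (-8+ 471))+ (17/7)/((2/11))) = 768544/13174083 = 0.06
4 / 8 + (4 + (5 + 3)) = 25 / 2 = 12.50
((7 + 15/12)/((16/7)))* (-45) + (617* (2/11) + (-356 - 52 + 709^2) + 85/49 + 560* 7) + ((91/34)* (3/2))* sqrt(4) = 296824036983/586432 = 506152.52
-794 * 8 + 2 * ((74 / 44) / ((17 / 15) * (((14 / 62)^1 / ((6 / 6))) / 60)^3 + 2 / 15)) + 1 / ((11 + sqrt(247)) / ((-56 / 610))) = -2458587920453234738 / 388601129907045 - 2 * sqrt(247) / 2745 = -6326.78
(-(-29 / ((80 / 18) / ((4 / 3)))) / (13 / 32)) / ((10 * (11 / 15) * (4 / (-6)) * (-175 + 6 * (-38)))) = 3132 / 288145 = 0.01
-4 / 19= -0.21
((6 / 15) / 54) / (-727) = -1 / 98145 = -0.00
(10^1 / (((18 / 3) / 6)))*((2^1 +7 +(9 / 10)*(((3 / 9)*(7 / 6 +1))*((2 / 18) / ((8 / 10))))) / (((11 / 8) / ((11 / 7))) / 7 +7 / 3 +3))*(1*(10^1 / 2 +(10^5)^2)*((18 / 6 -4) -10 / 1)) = -239983333453325 / 131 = -1831933843155.15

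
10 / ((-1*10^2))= -1 / 10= -0.10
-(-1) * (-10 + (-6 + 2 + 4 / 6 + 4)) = -28 / 3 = -9.33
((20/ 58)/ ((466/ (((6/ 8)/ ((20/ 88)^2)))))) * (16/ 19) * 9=52272/ 641915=0.08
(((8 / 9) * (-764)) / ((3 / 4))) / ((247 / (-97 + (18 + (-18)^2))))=-5989760 / 6669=-898.15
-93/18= -31/6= -5.17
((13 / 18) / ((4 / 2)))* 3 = 13 / 12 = 1.08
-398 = -398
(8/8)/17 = 1/17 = 0.06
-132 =-132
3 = 3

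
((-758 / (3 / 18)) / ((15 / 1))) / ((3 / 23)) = -2324.53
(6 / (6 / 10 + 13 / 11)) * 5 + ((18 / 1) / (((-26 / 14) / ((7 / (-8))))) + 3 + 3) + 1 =82345 / 2548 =32.32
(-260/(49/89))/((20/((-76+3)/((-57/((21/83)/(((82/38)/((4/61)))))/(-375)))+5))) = -314027155/10171567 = -30.87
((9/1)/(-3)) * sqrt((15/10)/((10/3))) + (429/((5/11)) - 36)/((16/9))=40851/80 - 9 * sqrt(5)/10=508.63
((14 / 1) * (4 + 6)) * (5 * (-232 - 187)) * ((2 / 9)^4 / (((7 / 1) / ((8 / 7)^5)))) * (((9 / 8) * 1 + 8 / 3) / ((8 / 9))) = -4462182400 / 5250987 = -849.78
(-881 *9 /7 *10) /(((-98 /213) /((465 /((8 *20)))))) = 785327805 /10976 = 71549.54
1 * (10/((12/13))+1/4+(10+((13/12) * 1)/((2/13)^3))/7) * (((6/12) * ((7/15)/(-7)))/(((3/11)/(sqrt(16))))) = -135553/5040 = -26.90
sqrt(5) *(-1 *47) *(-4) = 188 *sqrt(5) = 420.38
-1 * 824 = -824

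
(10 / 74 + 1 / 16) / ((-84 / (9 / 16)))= -351 / 265216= -0.00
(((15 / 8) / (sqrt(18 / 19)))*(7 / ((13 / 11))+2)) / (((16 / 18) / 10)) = 23175*sqrt(38) / 832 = 171.71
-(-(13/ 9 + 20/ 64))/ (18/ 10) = 1265/ 1296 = 0.98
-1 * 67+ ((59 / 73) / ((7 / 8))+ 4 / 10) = -167803 / 2555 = -65.68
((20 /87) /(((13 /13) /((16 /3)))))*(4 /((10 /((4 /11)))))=512 /2871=0.18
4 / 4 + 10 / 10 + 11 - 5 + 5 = 13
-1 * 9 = -9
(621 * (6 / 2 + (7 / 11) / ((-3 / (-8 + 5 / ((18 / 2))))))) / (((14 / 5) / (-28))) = -312800 / 11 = -28436.36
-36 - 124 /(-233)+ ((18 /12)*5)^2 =19369 /932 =20.78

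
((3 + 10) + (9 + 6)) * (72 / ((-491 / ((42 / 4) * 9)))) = -388.01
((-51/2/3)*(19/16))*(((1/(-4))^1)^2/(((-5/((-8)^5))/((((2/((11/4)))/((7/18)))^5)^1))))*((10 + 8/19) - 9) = -1818884491444224/13533920785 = -134394.50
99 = 99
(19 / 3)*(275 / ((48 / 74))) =193325 / 72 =2685.07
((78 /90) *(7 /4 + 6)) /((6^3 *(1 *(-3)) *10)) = -403 /388800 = -0.00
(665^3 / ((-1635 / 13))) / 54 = -764607025 / 17658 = -43300.88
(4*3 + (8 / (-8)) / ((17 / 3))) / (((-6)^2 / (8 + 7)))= 335 / 68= 4.93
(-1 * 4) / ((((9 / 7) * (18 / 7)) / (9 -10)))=98 / 81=1.21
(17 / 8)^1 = 17 / 8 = 2.12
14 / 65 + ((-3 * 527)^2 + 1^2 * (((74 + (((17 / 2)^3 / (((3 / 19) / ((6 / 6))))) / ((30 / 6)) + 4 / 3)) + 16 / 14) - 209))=9100751963 / 3640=2500206.58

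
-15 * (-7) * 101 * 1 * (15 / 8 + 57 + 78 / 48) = 1283205 / 2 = 641602.50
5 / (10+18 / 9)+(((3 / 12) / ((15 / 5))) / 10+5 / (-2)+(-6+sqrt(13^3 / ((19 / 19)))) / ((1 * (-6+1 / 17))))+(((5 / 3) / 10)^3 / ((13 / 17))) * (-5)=-221 * sqrt(13) / 101- 776639 / 709020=-8.98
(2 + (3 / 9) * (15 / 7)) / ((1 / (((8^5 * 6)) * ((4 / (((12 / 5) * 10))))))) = 622592 / 7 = 88941.71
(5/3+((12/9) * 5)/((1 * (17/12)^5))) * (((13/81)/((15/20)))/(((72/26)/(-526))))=-115.23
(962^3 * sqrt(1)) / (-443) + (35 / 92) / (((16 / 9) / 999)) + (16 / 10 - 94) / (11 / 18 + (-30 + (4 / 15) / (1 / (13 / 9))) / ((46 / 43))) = -31470587118409025 / 15661389632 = -2009437.72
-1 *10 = -10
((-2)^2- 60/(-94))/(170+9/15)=1090/40091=0.03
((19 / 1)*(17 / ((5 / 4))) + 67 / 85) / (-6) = -22031 / 510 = -43.20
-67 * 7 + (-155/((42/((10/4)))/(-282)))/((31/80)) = 43717/7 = 6245.29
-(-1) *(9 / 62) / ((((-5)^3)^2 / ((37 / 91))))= 333 / 88156250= 0.00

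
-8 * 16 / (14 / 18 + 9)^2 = -162 / 121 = -1.34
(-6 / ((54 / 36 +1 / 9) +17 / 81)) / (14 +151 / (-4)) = 3888 / 28025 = 0.14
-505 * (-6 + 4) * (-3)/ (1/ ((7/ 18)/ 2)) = -589.17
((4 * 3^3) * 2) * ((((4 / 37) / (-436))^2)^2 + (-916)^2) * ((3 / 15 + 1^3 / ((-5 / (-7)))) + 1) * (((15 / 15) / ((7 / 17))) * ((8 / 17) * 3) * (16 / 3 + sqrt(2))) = 10901271593.43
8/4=2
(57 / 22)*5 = 285 / 22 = 12.95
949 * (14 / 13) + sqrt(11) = sqrt(11) + 1022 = 1025.32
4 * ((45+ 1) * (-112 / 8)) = -2576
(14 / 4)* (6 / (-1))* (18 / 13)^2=-6804 / 169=-40.26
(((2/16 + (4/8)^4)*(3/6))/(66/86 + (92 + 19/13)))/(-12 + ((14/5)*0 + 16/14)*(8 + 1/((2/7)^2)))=301/3371136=0.00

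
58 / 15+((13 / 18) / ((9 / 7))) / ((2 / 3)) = 2543 / 540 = 4.71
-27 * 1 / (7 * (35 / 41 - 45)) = 1107 / 12670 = 0.09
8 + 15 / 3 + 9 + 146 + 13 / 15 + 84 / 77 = 28043 / 165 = 169.96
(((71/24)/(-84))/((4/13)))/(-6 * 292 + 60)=923/13644288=0.00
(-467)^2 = 218089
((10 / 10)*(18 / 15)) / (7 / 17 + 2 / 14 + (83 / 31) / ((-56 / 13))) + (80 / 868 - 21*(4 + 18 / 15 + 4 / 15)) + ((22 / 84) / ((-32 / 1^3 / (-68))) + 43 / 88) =-148890442997 / 1131438000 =-131.59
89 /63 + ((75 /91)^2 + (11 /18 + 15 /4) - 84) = -7705993 /99372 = -77.55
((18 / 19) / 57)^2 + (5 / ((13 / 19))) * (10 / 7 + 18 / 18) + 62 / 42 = 683934436 / 35577633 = 19.22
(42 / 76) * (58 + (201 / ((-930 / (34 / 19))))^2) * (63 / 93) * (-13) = -2891339776143 / 10216823450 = -283.00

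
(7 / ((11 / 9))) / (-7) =-9 / 11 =-0.82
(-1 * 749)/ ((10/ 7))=-5243/ 10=-524.30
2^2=4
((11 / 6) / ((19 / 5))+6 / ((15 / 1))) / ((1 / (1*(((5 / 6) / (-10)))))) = -503 / 6840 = -0.07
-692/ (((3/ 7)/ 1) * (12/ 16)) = -19376/ 9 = -2152.89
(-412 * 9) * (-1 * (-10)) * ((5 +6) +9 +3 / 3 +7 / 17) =-13497120 / 17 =-793948.24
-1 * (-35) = 35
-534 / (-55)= 534 / 55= 9.71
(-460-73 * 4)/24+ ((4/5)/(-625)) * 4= -293798/9375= -31.34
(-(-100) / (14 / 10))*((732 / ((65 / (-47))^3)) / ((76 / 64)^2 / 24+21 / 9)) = -207526395904 / 25113907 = -8263.41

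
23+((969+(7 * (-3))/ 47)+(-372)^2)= 6550651/ 47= 139375.55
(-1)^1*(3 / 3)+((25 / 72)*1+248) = 17809 / 72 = 247.35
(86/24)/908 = 43/10896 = 0.00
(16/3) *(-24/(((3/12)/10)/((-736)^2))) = -2773483520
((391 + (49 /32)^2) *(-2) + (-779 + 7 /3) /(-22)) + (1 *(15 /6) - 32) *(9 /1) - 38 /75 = -143248947 /140800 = -1017.39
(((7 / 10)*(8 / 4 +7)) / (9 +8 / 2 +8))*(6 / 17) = 9 / 85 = 0.11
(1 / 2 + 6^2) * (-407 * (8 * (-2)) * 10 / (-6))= -396146.67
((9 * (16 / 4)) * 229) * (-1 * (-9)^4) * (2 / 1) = -108177768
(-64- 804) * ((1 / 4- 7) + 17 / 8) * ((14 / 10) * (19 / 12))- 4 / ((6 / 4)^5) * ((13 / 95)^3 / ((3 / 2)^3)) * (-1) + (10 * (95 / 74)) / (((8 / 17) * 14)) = 207485408962254907 / 23310983682000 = 8900.76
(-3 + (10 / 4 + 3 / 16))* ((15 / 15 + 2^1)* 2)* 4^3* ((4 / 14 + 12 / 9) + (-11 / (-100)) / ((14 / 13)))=-7229 / 35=-206.54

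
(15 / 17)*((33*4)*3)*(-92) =-546480 / 17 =-32145.88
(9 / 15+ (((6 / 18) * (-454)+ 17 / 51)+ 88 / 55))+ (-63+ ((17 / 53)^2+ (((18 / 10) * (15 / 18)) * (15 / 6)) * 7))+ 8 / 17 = -176663683 / 955060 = -184.98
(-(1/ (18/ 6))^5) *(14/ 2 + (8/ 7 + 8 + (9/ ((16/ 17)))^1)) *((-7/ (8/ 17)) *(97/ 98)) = 4747471/ 3048192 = 1.56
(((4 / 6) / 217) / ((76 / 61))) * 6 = 61 / 4123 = 0.01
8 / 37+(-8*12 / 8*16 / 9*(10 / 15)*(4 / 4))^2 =606856 / 2997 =202.49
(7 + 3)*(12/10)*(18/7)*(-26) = -5616/7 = -802.29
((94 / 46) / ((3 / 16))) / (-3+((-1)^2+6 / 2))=752 / 69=10.90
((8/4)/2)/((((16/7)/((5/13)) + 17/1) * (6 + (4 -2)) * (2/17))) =595/12848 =0.05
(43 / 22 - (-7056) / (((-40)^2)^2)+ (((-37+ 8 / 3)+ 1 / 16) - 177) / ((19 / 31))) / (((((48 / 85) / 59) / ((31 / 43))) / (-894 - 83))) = 1044526148771318473 / 41412096000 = 25222730.79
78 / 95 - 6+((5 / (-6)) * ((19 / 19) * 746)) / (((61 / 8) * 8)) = -267211 / 17385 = -15.37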